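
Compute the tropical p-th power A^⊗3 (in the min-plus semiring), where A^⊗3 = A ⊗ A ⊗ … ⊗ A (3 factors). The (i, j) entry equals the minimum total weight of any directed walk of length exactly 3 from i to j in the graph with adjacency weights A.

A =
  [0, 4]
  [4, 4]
A^⊗3 =
  [0, 4]
  [4, 8]

Each entry (A^⊗3)_ij equals the minimum over all length-3 walks i = v_0 → v_1 → … → v_3 = j of Σ_t A[v_t][v_{t+1}]. For example, for (i, j) = (0, 1) we minimise over 4 possible intermediate vertex sequences; the minimum is 4, attained along the walk 0 → 0 → 0 → 1.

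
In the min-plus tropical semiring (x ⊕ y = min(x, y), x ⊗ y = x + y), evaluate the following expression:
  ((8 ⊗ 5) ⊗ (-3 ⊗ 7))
((8 ⊗ 5) ⊗ (-3 ⊗ 7)) = 17

Expand innermost to outermost. Recall ⊕ takes the minimum of its arguments and ⊗ takes their sum. Working out the expression ((8 ⊗ 5) ⊗ (-3 ⊗ 7)) gives 17.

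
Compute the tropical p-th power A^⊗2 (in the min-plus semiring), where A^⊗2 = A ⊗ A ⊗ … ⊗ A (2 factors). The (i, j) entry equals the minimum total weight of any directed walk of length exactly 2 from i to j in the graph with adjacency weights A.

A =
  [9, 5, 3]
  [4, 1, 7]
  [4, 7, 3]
A^⊗2 =
  [7, 6, 6]
  [5, 2, 7]
  [7, 8, 6]

Each entry (A^⊗2)_ij equals the minimum over all length-2 walks i = v_0 → v_1 → … → v_2 = j of Σ_t A[v_t][v_{t+1}]. For example, for (i, j) = (0, 2) we minimise over 3 possible intermediate vertex sequences; the minimum is 6, attained along the walk 0 → 2 → 2.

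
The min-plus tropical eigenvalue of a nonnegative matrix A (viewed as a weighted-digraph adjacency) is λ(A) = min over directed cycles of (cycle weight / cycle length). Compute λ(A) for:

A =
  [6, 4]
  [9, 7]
λ(A) = 6

Enumerate directed cycles and compute their means (weight / length). Sample:
  cycle 0 → 0: weight = 6, length = 1, mean = 6/1 ≈ 6.000
  cycle 1 → 1: weight = 7, length = 1, mean = 7/1 ≈ 7.000
  cycle 0 → 1 → 0: weight = 13, length = 2, mean = 13/2 ≈ 6.500
  cycle 1 → 0 → 1: weight = 13, length = 2, mean = 13/2 ≈ 6.500
Minimum mean = 6.000, attained e.g. along the cycle 0 → 0 with weight 6 and length 1. So λ(A) = 6/1 = 6.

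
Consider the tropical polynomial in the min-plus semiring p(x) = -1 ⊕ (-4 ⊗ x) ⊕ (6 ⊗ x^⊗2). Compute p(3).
p(3) = -1

A tropical monomial a ⊗ x^⊗i evaluates to a + i · x. Evaluating each term at x = 3:
  Term 0 contributes -1 + 0 · 3 = -1
  Term 1 contributes -4 + 1 · 3 = -1
  Term 2 contributes 6 + 2 · 3 = 12
p(3) = ⊕ of these = min[-1, -1, 12] = -1.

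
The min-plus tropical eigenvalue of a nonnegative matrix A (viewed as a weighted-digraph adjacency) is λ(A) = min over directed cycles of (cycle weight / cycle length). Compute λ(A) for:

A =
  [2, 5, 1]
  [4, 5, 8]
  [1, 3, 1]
λ(A) = 1

Enumerate directed cycles and compute their means (weight / length). Sample:
  cycle 0 → 0: weight = 2, length = 1, mean = 2/1 ≈ 2.000
  cycle 1 → 1: weight = 5, length = 1, mean = 5/1 ≈ 5.000
  cycle 2 → 2: weight = 1, length = 1, mean = 1/1 ≈ 1.000
  cycle 0 → 1 → 0: weight = 9, length = 2, mean = 9/2 ≈ 4.500
  cycle 0 → 2 → 0: weight = 2, length = 2, mean = 2/2 ≈ 1.000
  cycle 1 → 0 → 1: weight = 9, length = 2, mean = 9/2 ≈ 4.500
Minimum mean = 1.000, attained e.g. along the cycle 2 → 2 with weight 1 and length 1. So λ(A) = 1/1 = 1.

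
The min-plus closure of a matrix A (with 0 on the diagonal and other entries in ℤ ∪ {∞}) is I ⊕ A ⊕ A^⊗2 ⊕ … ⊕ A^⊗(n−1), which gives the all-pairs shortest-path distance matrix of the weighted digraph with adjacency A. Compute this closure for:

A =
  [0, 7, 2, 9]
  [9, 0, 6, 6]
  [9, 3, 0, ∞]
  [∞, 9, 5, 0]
Closure =
  [0, 5, 2, 9]
  [9, 0, 6, 6]
  [9, 3, 0, 9]
  [14, 8, 5, 0]

This is the Floyd-Warshall all-pairs shortest-path computation. For each intermediate vertex k = 0, 1, …, 3, update dist[i][j] ← min(dist[i][j], dist[i][k] + dist[k][j]). The final matrix gives, for each (i, j), the minimum total weight of any directed path from i to j (possibly empty when i = j).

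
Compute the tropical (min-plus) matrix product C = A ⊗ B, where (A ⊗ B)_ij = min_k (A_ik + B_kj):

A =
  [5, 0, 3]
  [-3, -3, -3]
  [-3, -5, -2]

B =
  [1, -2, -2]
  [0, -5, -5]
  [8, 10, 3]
A ⊗ B =
  [0, -5, -5]
  [-3, -8, -8]
  [-5, -10, -10]

Apply the min-plus product entry-by-entry:
  C[0][0] = min over k of (A[0][0] + B[0][0] = 5 + 1 = 6, A[0][1] + B[1][0] = 0 + 0 = 0, A[0][2] + B[2][0] = 3 + 8 = 11) = 0 (attained at k = 1)
  C[0][1] = min over k of (A[0][0] + B[0][1] = 5 + -2 = 3, A[0][1] + B[1][1] = 0 + -5 = -5, A[0][2] + B[2][1] = 3 + 10 = 13) = -5 (attained at k = 1)
  C[0][2] = min over k of (A[0][0] + B[0][2] = 5 + -2 = 3, A[0][1] + B[1][2] = 0 + -5 = -5, A[0][2] + B[2][2] = 3 + 3 = 6) = -5 (attained at k = 1)
  C[1][0] = min over k of (A[1][0] + B[0][0] = -3 + 1 = -2, A[1][1] + B[1][0] = -3 + 0 = -3, A[1][2] + B[2][0] = -3 + 8 = 5) = -3 (attained at k = 1)
  C[1][1] = min over k of (A[1][0] + B[0][1] = -3 + -2 = -5, A[1][1] + B[1][1] = -3 + -5 = -8, A[1][2] + B[2][1] = -3 + 10 = 7) = -8 (attained at k = 1)
  C[1][2] = min over k of (A[1][0] + B[0][2] = -3 + -2 = -5, A[1][1] + B[1][2] = -3 + -5 = -8, A[1][2] + B[2][2] = -3 + 3 = 0) = -8 (attained at k = 1)
  C[2][0] = min over k of (A[2][0] + B[0][0] = -3 + 1 = -2, A[2][1] + B[1][0] = -5 + 0 = -5, A[2][2] + B[2][0] = -2 + 8 = 6) = -5 (attained at k = 1)
  C[2][1] = min over k of (A[2][0] + B[0][1] = -3 + -2 = -5, A[2][1] + B[1][1] = -5 + -5 = -10, A[2][2] + B[2][1] = -2 + 10 = 8) = -10 (attained at k = 1)
  C[2][2] = min over k of (A[2][0] + B[0][2] = -3 + -2 = -5, A[2][1] + B[1][2] = -5 + -5 = -10, A[2][2] + B[2][2] = -2 + 3 = 1) = -10 (attained at k = 1)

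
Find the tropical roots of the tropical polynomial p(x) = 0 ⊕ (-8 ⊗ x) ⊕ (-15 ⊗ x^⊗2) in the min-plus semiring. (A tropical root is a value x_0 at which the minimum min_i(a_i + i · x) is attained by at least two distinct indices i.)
Roots: {7, 8}

Each tropical root is a break point of the lower envelope of the lines y = a_i + i · x (there are 3 lines, with slopes 0, 1, ..., 2). Only the lines that attain the minimum somewhere contribute to roots; other lines are dominated. Here the surviving (envelope) indices are i = 2, i = 1, i = 0.
Intersections between consecutive envelope lines give the roots: for adjacent envelope indices i < j the intersection is x = (a_i − a_j) / (j − i). Reading off the sorted break points: {7, 8}.
Verification: at each break x_0, at least two indices attain the minimum of min_i(a_i + i · x_0).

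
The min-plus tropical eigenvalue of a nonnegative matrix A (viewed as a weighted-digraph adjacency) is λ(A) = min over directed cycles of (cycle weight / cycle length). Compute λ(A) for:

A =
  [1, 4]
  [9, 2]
λ(A) = 1

Enumerate directed cycles and compute their means (weight / length). Sample:
  cycle 0 → 0: weight = 1, length = 1, mean = 1/1 ≈ 1.000
  cycle 1 → 1: weight = 2, length = 1, mean = 2/1 ≈ 2.000
  cycle 0 → 1 → 0: weight = 13, length = 2, mean = 13/2 ≈ 6.500
  cycle 1 → 0 → 1: weight = 13, length = 2, mean = 13/2 ≈ 6.500
Minimum mean = 1.000, attained e.g. along the cycle 0 → 0 with weight 1 and length 1. So λ(A) = 1/1 = 1.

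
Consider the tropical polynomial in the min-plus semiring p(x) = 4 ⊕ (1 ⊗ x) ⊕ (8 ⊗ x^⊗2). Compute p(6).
p(6) = 4

A tropical monomial a ⊗ x^⊗i evaluates to a + i · x. Evaluating each term at x = 6:
  Term 0 contributes 4 + 0 · 6 = 4
  Term 1 contributes 1 + 1 · 6 = 7
  Term 2 contributes 8 + 2 · 6 = 20
p(6) = ⊕ of these = min[4, 7, 20] = 4.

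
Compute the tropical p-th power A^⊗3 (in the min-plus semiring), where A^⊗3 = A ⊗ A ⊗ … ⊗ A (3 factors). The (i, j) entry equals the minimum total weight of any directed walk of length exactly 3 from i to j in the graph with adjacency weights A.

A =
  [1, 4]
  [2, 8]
A^⊗3 =
  [3, 6]
  [4, 7]

Each entry (A^⊗3)_ij equals the minimum over all length-3 walks i = v_0 → v_1 → … → v_3 = j of Σ_t A[v_t][v_{t+1}]. For example, for (i, j) = (0, 1) we minimise over 4 possible intermediate vertex sequences; the minimum is 6, attained along the walk 0 → 0 → 0 → 1.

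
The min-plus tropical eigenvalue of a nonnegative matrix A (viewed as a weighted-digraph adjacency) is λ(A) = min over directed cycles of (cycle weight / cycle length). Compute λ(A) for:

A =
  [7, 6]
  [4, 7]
λ(A) = 5

Enumerate directed cycles and compute their means (weight / length). Sample:
  cycle 0 → 0: weight = 7, length = 1, mean = 7/1 ≈ 7.000
  cycle 1 → 1: weight = 7, length = 1, mean = 7/1 ≈ 7.000
  cycle 0 → 1 → 0: weight = 10, length = 2, mean = 10/2 ≈ 5.000
  cycle 1 → 0 → 1: weight = 10, length = 2, mean = 10/2 ≈ 5.000
Minimum mean = 5.000, attained e.g. along the cycle 0 → 1 → 0 with weight 10 and length 2. So λ(A) = 10/2 = 5.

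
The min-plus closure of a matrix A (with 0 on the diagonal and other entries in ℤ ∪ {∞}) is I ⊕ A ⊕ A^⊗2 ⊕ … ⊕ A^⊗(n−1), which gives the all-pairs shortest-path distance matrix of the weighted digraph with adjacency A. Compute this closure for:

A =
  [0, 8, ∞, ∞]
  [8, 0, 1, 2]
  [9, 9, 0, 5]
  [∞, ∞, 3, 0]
Closure =
  [0, 8, 9, 10]
  [8, 0, 1, 2]
  [9, 9, 0, 5]
  [12, 12, 3, 0]

This is the Floyd-Warshall all-pairs shortest-path computation. For each intermediate vertex k = 0, 1, …, 3, update dist[i][j] ← min(dist[i][j], dist[i][k] + dist[k][j]). The final matrix gives, for each (i, j), the minimum total weight of any directed path from i to j (possibly empty when i = j).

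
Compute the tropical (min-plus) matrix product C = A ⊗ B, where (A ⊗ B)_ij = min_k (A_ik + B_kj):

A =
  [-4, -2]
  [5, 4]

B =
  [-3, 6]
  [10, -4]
A ⊗ B =
  [-7, -6]
  [2, 0]

Apply the min-plus product entry-by-entry:
  C[0][0] = min over k of (A[0][0] + B[0][0] = -4 + -3 = -7, A[0][1] + B[1][0] = -2 + 10 = 8) = -7 (attained at k = 0)
  C[0][1] = min over k of (A[0][0] + B[0][1] = -4 + 6 = 2, A[0][1] + B[1][1] = -2 + -4 = -6) = -6 (attained at k = 1)
  C[1][0] = min over k of (A[1][0] + B[0][0] = 5 + -3 = 2, A[1][1] + B[1][0] = 4 + 10 = 14) = 2 (attained at k = 0)
  C[1][1] = min over k of (A[1][0] + B[0][1] = 5 + 6 = 11, A[1][1] + B[1][1] = 4 + -4 = 0) = 0 (attained at k = 1)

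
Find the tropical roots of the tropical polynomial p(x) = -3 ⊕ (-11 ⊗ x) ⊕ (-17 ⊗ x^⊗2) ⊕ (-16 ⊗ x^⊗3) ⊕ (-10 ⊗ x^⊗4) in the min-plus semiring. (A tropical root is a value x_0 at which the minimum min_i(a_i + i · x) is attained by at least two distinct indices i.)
Roots: {-6, -1, 6, 8}

Each tropical root is a break point of the lower envelope of the lines y = a_i + i · x (there are 5 lines, with slopes 0, 1, ..., 4). Only the lines that attain the minimum somewhere contribute to roots; other lines are dominated. Here the surviving (envelope) indices are i = 4, i = 3, i = 2, i = 1, i = 0.
Intersections between consecutive envelope lines give the roots: for adjacent envelope indices i < j the intersection is x = (a_i − a_j) / (j − i). Reading off the sorted break points: {-6, -1, 6, 8}.
Verification: at each break x_0, at least two indices attain the minimum of min_i(a_i + i · x_0).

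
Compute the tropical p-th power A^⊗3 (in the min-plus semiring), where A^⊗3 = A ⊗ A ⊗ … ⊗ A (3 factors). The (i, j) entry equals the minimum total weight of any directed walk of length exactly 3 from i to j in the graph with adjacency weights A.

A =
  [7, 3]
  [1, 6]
A^⊗3 =
  [10, 7]
  [5, 10]

Each entry (A^⊗3)_ij equals the minimum over all length-3 walks i = v_0 → v_1 → … → v_3 = j of Σ_t A[v_t][v_{t+1}]. For example, for (i, j) = (0, 1) we minimise over 4 possible intermediate vertex sequences; the minimum is 7, attained along the walk 0 → 1 → 0 → 1.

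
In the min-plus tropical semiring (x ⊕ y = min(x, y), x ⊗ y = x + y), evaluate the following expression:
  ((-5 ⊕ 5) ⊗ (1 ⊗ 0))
((-5 ⊕ 5) ⊗ (1 ⊗ 0)) = -4

Expand innermost to outermost. Recall ⊕ takes the minimum of its arguments and ⊗ takes their sum. Working out the expression ((-5 ⊕ 5) ⊗ (1 ⊗ 0)) gives -4.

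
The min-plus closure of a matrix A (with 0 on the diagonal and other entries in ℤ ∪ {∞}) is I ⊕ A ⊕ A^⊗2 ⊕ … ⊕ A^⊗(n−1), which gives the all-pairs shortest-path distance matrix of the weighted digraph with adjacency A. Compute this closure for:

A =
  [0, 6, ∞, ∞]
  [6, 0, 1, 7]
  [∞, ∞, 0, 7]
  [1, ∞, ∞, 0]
Closure =
  [0, 6, 7, 13]
  [6, 0, 1, 7]
  [8, 14, 0, 7]
  [1, 7, 8, 0]

This is the Floyd-Warshall all-pairs shortest-path computation. For each intermediate vertex k = 0, 1, …, 3, update dist[i][j] ← min(dist[i][j], dist[i][k] + dist[k][j]). The final matrix gives, for each (i, j), the minimum total weight of any directed path from i to j (possibly empty when i = j).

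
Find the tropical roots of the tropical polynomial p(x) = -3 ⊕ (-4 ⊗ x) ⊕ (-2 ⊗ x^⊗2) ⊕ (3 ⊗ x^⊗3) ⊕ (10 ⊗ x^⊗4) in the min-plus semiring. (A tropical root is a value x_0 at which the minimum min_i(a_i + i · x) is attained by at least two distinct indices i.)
Roots: {-7, -5, -2, 1}

Each tropical root is a break point of the lower envelope of the lines y = a_i + i · x (there are 5 lines, with slopes 0, 1, ..., 4). Only the lines that attain the minimum somewhere contribute to roots; other lines are dominated. Here the surviving (envelope) indices are i = 4, i = 3, i = 2, i = 1, i = 0.
Intersections between consecutive envelope lines give the roots: for adjacent envelope indices i < j the intersection is x = (a_i − a_j) / (j − i). Reading off the sorted break points: {-7, -5, -2, 1}.
Verification: at each break x_0, at least two indices attain the minimum of min_i(a_i + i · x_0).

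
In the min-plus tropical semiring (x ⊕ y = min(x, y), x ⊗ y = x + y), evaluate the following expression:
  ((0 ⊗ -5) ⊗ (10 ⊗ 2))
((0 ⊗ -5) ⊗ (10 ⊗ 2)) = 7

Expand innermost to outermost. Recall ⊕ takes the minimum of its arguments and ⊗ takes their sum. Working out the expression ((0 ⊗ -5) ⊗ (10 ⊗ 2)) gives 7.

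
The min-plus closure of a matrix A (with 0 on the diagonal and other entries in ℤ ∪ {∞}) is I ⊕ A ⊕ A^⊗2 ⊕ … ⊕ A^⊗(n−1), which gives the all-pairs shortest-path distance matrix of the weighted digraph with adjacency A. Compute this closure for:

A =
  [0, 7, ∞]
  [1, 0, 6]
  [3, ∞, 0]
Closure =
  [0, 7, 13]
  [1, 0, 6]
  [3, 10, 0]

This is the Floyd-Warshall all-pairs shortest-path computation. For each intermediate vertex k = 0, 1, …, 2, update dist[i][j] ← min(dist[i][j], dist[i][k] + dist[k][j]). The final matrix gives, for each (i, j), the minimum total weight of any directed path from i to j (possibly empty when i = j).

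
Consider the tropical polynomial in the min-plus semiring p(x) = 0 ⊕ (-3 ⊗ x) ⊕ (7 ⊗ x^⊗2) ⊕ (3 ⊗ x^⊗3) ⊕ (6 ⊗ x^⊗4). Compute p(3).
p(3) = 0

A tropical monomial a ⊗ x^⊗i evaluates to a + i · x. Evaluating each term at x = 3:
  Term 0 contributes 0 + 0 · 3 = 0
  Term 1 contributes -3 + 1 · 3 = 0
  Term 2 contributes 7 + 2 · 3 = 13
  Term 3 contributes 3 + 3 · 3 = 12
  Term 4 contributes 6 + 4 · 3 = 18
p(3) = ⊕ of these = min[0, 0, 13, 12, 18] = 0.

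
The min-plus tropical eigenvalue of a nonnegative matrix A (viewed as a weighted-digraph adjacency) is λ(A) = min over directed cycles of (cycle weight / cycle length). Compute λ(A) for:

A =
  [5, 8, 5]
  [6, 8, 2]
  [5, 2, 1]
λ(A) = 1

Enumerate directed cycles and compute their means (weight / length). Sample:
  cycle 0 → 0: weight = 5, length = 1, mean = 5/1 ≈ 5.000
  cycle 1 → 1: weight = 8, length = 1, mean = 8/1 ≈ 8.000
  cycle 2 → 2: weight = 1, length = 1, mean = 1/1 ≈ 1.000
  cycle 0 → 1 → 0: weight = 14, length = 2, mean = 14/2 ≈ 7.000
  cycle 0 → 2 → 0: weight = 10, length = 2, mean = 10/2 ≈ 5.000
  cycle 1 → 0 → 1: weight = 14, length = 2, mean = 14/2 ≈ 7.000
Minimum mean = 1.000, attained e.g. along the cycle 2 → 2 with weight 1 and length 1. So λ(A) = 1/1 = 1.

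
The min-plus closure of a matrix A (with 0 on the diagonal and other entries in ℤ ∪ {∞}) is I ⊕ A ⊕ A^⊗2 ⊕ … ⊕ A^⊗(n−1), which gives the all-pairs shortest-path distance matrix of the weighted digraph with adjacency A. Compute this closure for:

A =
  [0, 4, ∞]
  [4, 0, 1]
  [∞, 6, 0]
Closure =
  [0, 4, 5]
  [4, 0, 1]
  [10, 6, 0]

This is the Floyd-Warshall all-pairs shortest-path computation. For each intermediate vertex k = 0, 1, …, 2, update dist[i][j] ← min(dist[i][j], dist[i][k] + dist[k][j]). The final matrix gives, for each (i, j), the minimum total weight of any directed path from i to j (possibly empty when i = j).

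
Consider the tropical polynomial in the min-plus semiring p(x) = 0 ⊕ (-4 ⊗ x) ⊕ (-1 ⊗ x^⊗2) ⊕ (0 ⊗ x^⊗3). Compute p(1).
p(1) = -3

A tropical monomial a ⊗ x^⊗i evaluates to a + i · x. Evaluating each term at x = 1:
  Term 0 contributes 0 + 0 · 1 = 0
  Term 1 contributes -4 + 1 · 1 = -3
  Term 2 contributes -1 + 2 · 1 = 1
  Term 3 contributes 0 + 3 · 1 = 3
p(1) = ⊕ of these = min[0, -3, 1, 3] = -3.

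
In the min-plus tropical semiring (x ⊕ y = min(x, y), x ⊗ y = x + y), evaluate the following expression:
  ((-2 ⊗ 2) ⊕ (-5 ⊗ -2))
((-2 ⊗ 2) ⊕ (-5 ⊗ -2)) = -7

Expand innermost to outermost. Recall ⊕ takes the minimum of its arguments and ⊗ takes their sum. Working out the expression ((-2 ⊗ 2) ⊕ (-5 ⊗ -2)) gives -7.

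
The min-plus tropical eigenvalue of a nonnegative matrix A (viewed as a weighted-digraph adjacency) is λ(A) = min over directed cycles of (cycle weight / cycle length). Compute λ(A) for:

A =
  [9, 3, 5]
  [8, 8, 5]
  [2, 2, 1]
λ(A) = 1

Enumerate directed cycles and compute their means (weight / length). Sample:
  cycle 0 → 0: weight = 9, length = 1, mean = 9/1 ≈ 9.000
  cycle 1 → 1: weight = 8, length = 1, mean = 8/1 ≈ 8.000
  cycle 2 → 2: weight = 1, length = 1, mean = 1/1 ≈ 1.000
  cycle 0 → 1 → 0: weight = 11, length = 2, mean = 11/2 ≈ 5.500
  cycle 0 → 2 → 0: weight = 7, length = 2, mean = 7/2 ≈ 3.500
  cycle 1 → 0 → 1: weight = 11, length = 2, mean = 11/2 ≈ 5.500
Minimum mean = 1.000, attained e.g. along the cycle 2 → 2 with weight 1 and length 1. So λ(A) = 1/1 = 1.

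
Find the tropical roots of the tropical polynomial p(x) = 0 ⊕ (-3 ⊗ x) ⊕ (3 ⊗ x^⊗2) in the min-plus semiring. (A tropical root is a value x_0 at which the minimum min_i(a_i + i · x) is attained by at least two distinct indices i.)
Roots: {-6, 3}

Each tropical root is a break point of the lower envelope of the lines y = a_i + i · x (there are 3 lines, with slopes 0, 1, ..., 2). Only the lines that attain the minimum somewhere contribute to roots; other lines are dominated. Here the surviving (envelope) indices are i = 2, i = 1, i = 0.
Intersections between consecutive envelope lines give the roots: for adjacent envelope indices i < j the intersection is x = (a_i − a_j) / (j − i). Reading off the sorted break points: {-6, 3}.
Verification: at each break x_0, at least two indices attain the minimum of min_i(a_i + i · x_0).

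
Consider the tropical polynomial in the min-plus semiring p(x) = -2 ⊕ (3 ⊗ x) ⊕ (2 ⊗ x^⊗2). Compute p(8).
p(8) = -2

A tropical monomial a ⊗ x^⊗i evaluates to a + i · x. Evaluating each term at x = 8:
  Term 0 contributes -2 + 0 · 8 = -2
  Term 1 contributes 3 + 1 · 8 = 11
  Term 2 contributes 2 + 2 · 8 = 18
p(8) = ⊕ of these = min[-2, 11, 18] = -2.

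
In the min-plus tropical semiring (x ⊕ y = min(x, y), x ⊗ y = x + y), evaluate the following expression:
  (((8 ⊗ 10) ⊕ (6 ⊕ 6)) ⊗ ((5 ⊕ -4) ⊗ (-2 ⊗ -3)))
(((8 ⊗ 10) ⊕ (6 ⊕ 6)) ⊗ ((5 ⊕ -4) ⊗ (-2 ⊗ -3))) = -3

Expand innermost to outermost. Recall ⊕ takes the minimum of its arguments and ⊗ takes their sum. Working out the expression (((8 ⊗ 10) ⊕ (6 ⊕ 6)) ⊗ ((5 ⊕ -4) ⊗ (-2 ⊗ -3))) gives -3.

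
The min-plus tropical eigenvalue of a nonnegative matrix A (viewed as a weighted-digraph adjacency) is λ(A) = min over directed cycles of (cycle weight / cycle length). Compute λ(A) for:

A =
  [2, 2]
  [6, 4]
λ(A) = 2

Enumerate directed cycles and compute their means (weight / length). Sample:
  cycle 0 → 0: weight = 2, length = 1, mean = 2/1 ≈ 2.000
  cycle 1 → 1: weight = 4, length = 1, mean = 4/1 ≈ 4.000
  cycle 0 → 1 → 0: weight = 8, length = 2, mean = 8/2 ≈ 4.000
  cycle 1 → 0 → 1: weight = 8, length = 2, mean = 8/2 ≈ 4.000
Minimum mean = 2.000, attained e.g. along the cycle 0 → 0 with weight 2 and length 1. So λ(A) = 2/1 = 2.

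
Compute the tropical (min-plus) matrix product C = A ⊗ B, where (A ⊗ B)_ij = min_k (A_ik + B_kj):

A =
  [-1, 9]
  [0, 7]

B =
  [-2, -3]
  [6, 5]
A ⊗ B =
  [-3, -4]
  [-2, -3]

Apply the min-plus product entry-by-entry:
  C[0][0] = min over k of (A[0][0] + B[0][0] = -1 + -2 = -3, A[0][1] + B[1][0] = 9 + 6 = 15) = -3 (attained at k = 0)
  C[0][1] = min over k of (A[0][0] + B[0][1] = -1 + -3 = -4, A[0][1] + B[1][1] = 9 + 5 = 14) = -4 (attained at k = 0)
  C[1][0] = min over k of (A[1][0] + B[0][0] = 0 + -2 = -2, A[1][1] + B[1][0] = 7 + 6 = 13) = -2 (attained at k = 0)
  C[1][1] = min over k of (A[1][0] + B[0][1] = 0 + -3 = -3, A[1][1] + B[1][1] = 7 + 5 = 12) = -3 (attained at k = 0)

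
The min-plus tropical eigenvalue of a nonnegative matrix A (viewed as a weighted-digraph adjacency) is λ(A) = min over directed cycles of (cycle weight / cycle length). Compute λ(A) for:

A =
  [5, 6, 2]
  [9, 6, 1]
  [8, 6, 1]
λ(A) = 1

Enumerate directed cycles and compute their means (weight / length). Sample:
  cycle 0 → 0: weight = 5, length = 1, mean = 5/1 ≈ 5.000
  cycle 1 → 1: weight = 6, length = 1, mean = 6/1 ≈ 6.000
  cycle 2 → 2: weight = 1, length = 1, mean = 1/1 ≈ 1.000
  cycle 0 → 1 → 0: weight = 15, length = 2, mean = 15/2 ≈ 7.500
  cycle 0 → 2 → 0: weight = 10, length = 2, mean = 10/2 ≈ 5.000
  cycle 1 → 0 → 1: weight = 15, length = 2, mean = 15/2 ≈ 7.500
Minimum mean = 1.000, attained e.g. along the cycle 2 → 2 with weight 1 and length 1. So λ(A) = 1/1 = 1.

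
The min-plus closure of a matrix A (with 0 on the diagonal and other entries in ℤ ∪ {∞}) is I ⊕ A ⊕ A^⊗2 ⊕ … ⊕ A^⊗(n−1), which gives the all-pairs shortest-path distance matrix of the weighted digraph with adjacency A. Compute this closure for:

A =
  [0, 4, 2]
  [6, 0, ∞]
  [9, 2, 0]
Closure =
  [0, 4, 2]
  [6, 0, 8]
  [8, 2, 0]

This is the Floyd-Warshall all-pairs shortest-path computation. For each intermediate vertex k = 0, 1, …, 2, update dist[i][j] ← min(dist[i][j], dist[i][k] + dist[k][j]). The final matrix gives, for each (i, j), the minimum total weight of any directed path from i to j (possibly empty when i = j).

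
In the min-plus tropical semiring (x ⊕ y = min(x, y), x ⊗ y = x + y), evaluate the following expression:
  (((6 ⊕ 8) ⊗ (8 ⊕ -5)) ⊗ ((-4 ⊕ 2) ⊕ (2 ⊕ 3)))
(((6 ⊕ 8) ⊗ (8 ⊕ -5)) ⊗ ((-4 ⊕ 2) ⊕ (2 ⊕ 3))) = -3

Expand innermost to outermost. Recall ⊕ takes the minimum of its arguments and ⊗ takes their sum. Working out the expression (((6 ⊕ 8) ⊗ (8 ⊕ -5)) ⊗ ((-4 ⊕ 2) ⊕ (2 ⊕ 3))) gives -3.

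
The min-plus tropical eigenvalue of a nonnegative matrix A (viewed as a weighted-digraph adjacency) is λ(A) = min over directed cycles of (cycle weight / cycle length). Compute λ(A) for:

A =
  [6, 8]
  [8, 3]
λ(A) = 3

Enumerate directed cycles and compute their means (weight / length). Sample:
  cycle 0 → 0: weight = 6, length = 1, mean = 6/1 ≈ 6.000
  cycle 1 → 1: weight = 3, length = 1, mean = 3/1 ≈ 3.000
  cycle 0 → 1 → 0: weight = 16, length = 2, mean = 16/2 ≈ 8.000
  cycle 1 → 0 → 1: weight = 16, length = 2, mean = 16/2 ≈ 8.000
Minimum mean = 3.000, attained e.g. along the cycle 1 → 1 with weight 3 and length 1. So λ(A) = 3/1 = 3.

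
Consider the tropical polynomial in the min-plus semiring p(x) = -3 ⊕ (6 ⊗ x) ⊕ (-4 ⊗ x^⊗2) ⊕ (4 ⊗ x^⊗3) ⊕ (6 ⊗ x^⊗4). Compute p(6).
p(6) = -3

A tropical monomial a ⊗ x^⊗i evaluates to a + i · x. Evaluating each term at x = 6:
  Term 0 contributes -3 + 0 · 6 = -3
  Term 1 contributes 6 + 1 · 6 = 12
  Term 2 contributes -4 + 2 · 6 = 8
  Term 3 contributes 4 + 3 · 6 = 22
  Term 4 contributes 6 + 4 · 6 = 30
p(6) = ⊕ of these = min[-3, 12, 8, 22, 30] = -3.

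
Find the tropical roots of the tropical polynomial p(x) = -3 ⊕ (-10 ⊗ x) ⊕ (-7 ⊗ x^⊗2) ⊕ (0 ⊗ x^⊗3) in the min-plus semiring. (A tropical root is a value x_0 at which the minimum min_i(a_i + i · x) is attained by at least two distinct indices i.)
Roots: {-7, -3, 7}

Each tropical root is a break point of the lower envelope of the lines y = a_i + i · x (there are 4 lines, with slopes 0, 1, ..., 3). Only the lines that attain the minimum somewhere contribute to roots; other lines are dominated. Here the surviving (envelope) indices are i = 3, i = 2, i = 1, i = 0.
Intersections between consecutive envelope lines give the roots: for adjacent envelope indices i < j the intersection is x = (a_i − a_j) / (j − i). Reading off the sorted break points: {-7, -3, 7}.
Verification: at each break x_0, at least two indices attain the minimum of min_i(a_i + i · x_0).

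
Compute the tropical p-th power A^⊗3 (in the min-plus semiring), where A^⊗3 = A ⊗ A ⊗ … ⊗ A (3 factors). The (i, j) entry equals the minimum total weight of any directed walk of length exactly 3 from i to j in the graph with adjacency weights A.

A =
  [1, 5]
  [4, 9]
A^⊗3 =
  [3, 7]
  [6, 10]

Each entry (A^⊗3)_ij equals the minimum over all length-3 walks i = v_0 → v_1 → … → v_3 = j of Σ_t A[v_t][v_{t+1}]. For example, for (i, j) = (0, 1) we minimise over 4 possible intermediate vertex sequences; the minimum is 7, attained along the walk 0 → 0 → 0 → 1.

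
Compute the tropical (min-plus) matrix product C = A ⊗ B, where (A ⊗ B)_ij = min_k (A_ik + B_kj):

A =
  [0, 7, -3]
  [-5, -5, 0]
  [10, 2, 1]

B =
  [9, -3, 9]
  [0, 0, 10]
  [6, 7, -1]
A ⊗ B =
  [3, -3, -4]
  [-5, -8, -1]
  [2, 2, 0]

Apply the min-plus product entry-by-entry:
  C[0][0] = min over k of (A[0][0] + B[0][0] = 0 + 9 = 9, A[0][1] + B[1][0] = 7 + 0 = 7, A[0][2] + B[2][0] = -3 + 6 = 3) = 3 (attained at k = 2)
  C[0][1] = min over k of (A[0][0] + B[0][1] = 0 + -3 = -3, A[0][1] + B[1][1] = 7 + 0 = 7, A[0][2] + B[2][1] = -3 + 7 = 4) = -3 (attained at k = 0)
  C[0][2] = min over k of (A[0][0] + B[0][2] = 0 + 9 = 9, A[0][1] + B[1][2] = 7 + 10 = 17, A[0][2] + B[2][2] = -3 + -1 = -4) = -4 (attained at k = 2)
  C[1][0] = min over k of (A[1][0] + B[0][0] = -5 + 9 = 4, A[1][1] + B[1][0] = -5 + 0 = -5, A[1][2] + B[2][0] = 0 + 6 = 6) = -5 (attained at k = 1)
  C[1][1] = min over k of (A[1][0] + B[0][1] = -5 + -3 = -8, A[1][1] + B[1][1] = -5 + 0 = -5, A[1][2] + B[2][1] = 0 + 7 = 7) = -8 (attained at k = 0)
  C[1][2] = min over k of (A[1][0] + B[0][2] = -5 + 9 = 4, A[1][1] + B[1][2] = -5 + 10 = 5, A[1][2] + B[2][2] = 0 + -1 = -1) = -1 (attained at k = 2)
  C[2][0] = min over k of (A[2][0] + B[0][0] = 10 + 9 = 19, A[2][1] + B[1][0] = 2 + 0 = 2, A[2][2] + B[2][0] = 1 + 6 = 7) = 2 (attained at k = 1)
  C[2][1] = min over k of (A[2][0] + B[0][1] = 10 + -3 = 7, A[2][1] + B[1][1] = 2 + 0 = 2, A[2][2] + B[2][1] = 1 + 7 = 8) = 2 (attained at k = 1)
  C[2][2] = min over k of (A[2][0] + B[0][2] = 10 + 9 = 19, A[2][1] + B[1][2] = 2 + 10 = 12, A[2][2] + B[2][2] = 1 + -1 = 0) = 0 (attained at k = 2)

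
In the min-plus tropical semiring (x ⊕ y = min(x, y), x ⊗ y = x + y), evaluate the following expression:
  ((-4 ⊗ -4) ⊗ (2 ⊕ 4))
((-4 ⊗ -4) ⊗ (2 ⊕ 4)) = -6

Expand innermost to outermost. Recall ⊕ takes the minimum of its arguments and ⊗ takes their sum. Working out the expression ((-4 ⊗ -4) ⊗ (2 ⊕ 4)) gives -6.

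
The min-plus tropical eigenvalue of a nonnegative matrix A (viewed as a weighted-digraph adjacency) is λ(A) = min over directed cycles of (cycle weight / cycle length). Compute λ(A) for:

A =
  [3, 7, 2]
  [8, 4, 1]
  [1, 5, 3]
λ(A) = 3/2

Enumerate directed cycles and compute their means (weight / length). Sample:
  cycle 0 → 0: weight = 3, length = 1, mean = 3/1 ≈ 3.000
  cycle 1 → 1: weight = 4, length = 1, mean = 4/1 ≈ 4.000
  cycle 2 → 2: weight = 3, length = 1, mean = 3/1 ≈ 3.000
  cycle 0 → 1 → 0: weight = 15, length = 2, mean = 15/2 ≈ 7.500
  cycle 0 → 2 → 0: weight = 3, length = 2, mean = 3/2 ≈ 1.500
  cycle 1 → 0 → 1: weight = 15, length = 2, mean = 15/2 ≈ 7.500
Minimum mean = 1.500, attained e.g. along the cycle 0 → 2 → 0 with weight 3 and length 2. So λ(A) = 3/2 = 3/2.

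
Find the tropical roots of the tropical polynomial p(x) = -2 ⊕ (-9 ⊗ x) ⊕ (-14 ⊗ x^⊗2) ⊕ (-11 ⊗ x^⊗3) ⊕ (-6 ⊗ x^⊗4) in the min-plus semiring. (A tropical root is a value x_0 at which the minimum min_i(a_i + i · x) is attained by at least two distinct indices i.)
Roots: {-5, -3, 5, 7}

Each tropical root is a break point of the lower envelope of the lines y = a_i + i · x (there are 5 lines, with slopes 0, 1, ..., 4). Only the lines that attain the minimum somewhere contribute to roots; other lines are dominated. Here the surviving (envelope) indices are i = 4, i = 3, i = 2, i = 1, i = 0.
Intersections between consecutive envelope lines give the roots: for adjacent envelope indices i < j the intersection is x = (a_i − a_j) / (j − i). Reading off the sorted break points: {-5, -3, 5, 7}.
Verification: at each break x_0, at least two indices attain the minimum of min_i(a_i + i · x_0).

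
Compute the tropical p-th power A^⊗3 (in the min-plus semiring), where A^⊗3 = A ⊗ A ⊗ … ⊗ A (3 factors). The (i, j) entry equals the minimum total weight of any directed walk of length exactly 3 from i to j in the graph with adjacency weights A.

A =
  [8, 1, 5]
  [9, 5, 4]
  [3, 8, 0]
A^⊗3 =
  [8, 9, 5]
  [7, 8, 4]
  [3, 4, 0]

Each entry (A^⊗3)_ij equals the minimum over all length-3 walks i = v_0 → v_1 → … → v_3 = j of Σ_t A[v_t][v_{t+1}]. For example, for (i, j) = (0, 2) we minimise over 9 possible intermediate vertex sequences; the minimum is 5, attained along the walk 0 → 1 → 2 → 2.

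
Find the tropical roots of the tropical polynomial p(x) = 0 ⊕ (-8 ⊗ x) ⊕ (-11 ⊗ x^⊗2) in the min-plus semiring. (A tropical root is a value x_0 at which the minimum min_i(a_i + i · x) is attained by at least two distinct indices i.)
Roots: {3, 8}

Each tropical root is a break point of the lower envelope of the lines y = a_i + i · x (there are 3 lines, with slopes 0, 1, ..., 2). Only the lines that attain the minimum somewhere contribute to roots; other lines are dominated. Here the surviving (envelope) indices are i = 2, i = 1, i = 0.
Intersections between consecutive envelope lines give the roots: for adjacent envelope indices i < j the intersection is x = (a_i − a_j) / (j − i). Reading off the sorted break points: {3, 8}.
Verification: at each break x_0, at least two indices attain the minimum of min_i(a_i + i · x_0).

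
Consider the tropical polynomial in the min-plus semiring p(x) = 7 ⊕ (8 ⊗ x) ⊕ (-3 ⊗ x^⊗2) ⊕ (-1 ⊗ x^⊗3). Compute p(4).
p(4) = 5

A tropical monomial a ⊗ x^⊗i evaluates to a + i · x. Evaluating each term at x = 4:
  Term 0 contributes 7 + 0 · 4 = 7
  Term 1 contributes 8 + 1 · 4 = 12
  Term 2 contributes -3 + 2 · 4 = 5
  Term 3 contributes -1 + 3 · 4 = 11
p(4) = ⊕ of these = min[7, 12, 5, 11] = 5.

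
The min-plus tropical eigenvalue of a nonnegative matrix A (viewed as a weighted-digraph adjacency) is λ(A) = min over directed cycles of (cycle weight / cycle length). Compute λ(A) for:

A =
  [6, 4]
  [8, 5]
λ(A) = 5

Enumerate directed cycles and compute their means (weight / length). Sample:
  cycle 0 → 0: weight = 6, length = 1, mean = 6/1 ≈ 6.000
  cycle 1 → 1: weight = 5, length = 1, mean = 5/1 ≈ 5.000
  cycle 0 → 1 → 0: weight = 12, length = 2, mean = 12/2 ≈ 6.000
  cycle 1 → 0 → 1: weight = 12, length = 2, mean = 12/2 ≈ 6.000
Minimum mean = 5.000, attained e.g. along the cycle 1 → 1 with weight 5 and length 1. So λ(A) = 5/1 = 5.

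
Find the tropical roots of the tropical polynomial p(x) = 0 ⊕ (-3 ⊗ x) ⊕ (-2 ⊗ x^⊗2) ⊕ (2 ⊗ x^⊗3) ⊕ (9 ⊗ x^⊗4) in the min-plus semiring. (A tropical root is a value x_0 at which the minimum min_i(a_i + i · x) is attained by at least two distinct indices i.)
Roots: {-7, -4, -1, 3}

Each tropical root is a break point of the lower envelope of the lines y = a_i + i · x (there are 5 lines, with slopes 0, 1, ..., 4). Only the lines that attain the minimum somewhere contribute to roots; other lines are dominated. Here the surviving (envelope) indices are i = 4, i = 3, i = 2, i = 1, i = 0.
Intersections between consecutive envelope lines give the roots: for adjacent envelope indices i < j the intersection is x = (a_i − a_j) / (j − i). Reading off the sorted break points: {-7, -4, -1, 3}.
Verification: at each break x_0, at least two indices attain the minimum of min_i(a_i + i · x_0).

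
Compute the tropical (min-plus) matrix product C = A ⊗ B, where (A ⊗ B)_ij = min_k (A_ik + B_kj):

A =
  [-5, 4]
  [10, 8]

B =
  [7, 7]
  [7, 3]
A ⊗ B =
  [2, 2]
  [15, 11]

Apply the min-plus product entry-by-entry:
  C[0][0] = min over k of (A[0][0] + B[0][0] = -5 + 7 = 2, A[0][1] + B[1][0] = 4 + 7 = 11) = 2 (attained at k = 0)
  C[0][1] = min over k of (A[0][0] + B[0][1] = -5 + 7 = 2, A[0][1] + B[1][1] = 4 + 3 = 7) = 2 (attained at k = 0)
  C[1][0] = min over k of (A[1][0] + B[0][0] = 10 + 7 = 17, A[1][1] + B[1][0] = 8 + 7 = 15) = 15 (attained at k = 1)
  C[1][1] = min over k of (A[1][0] + B[0][1] = 10 + 7 = 17, A[1][1] + B[1][1] = 8 + 3 = 11) = 11 (attained at k = 1)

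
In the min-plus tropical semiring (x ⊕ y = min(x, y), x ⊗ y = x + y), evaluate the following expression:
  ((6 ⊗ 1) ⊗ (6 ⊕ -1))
((6 ⊗ 1) ⊗ (6 ⊕ -1)) = 6

Expand innermost to outermost. Recall ⊕ takes the minimum of its arguments and ⊗ takes their sum. Working out the expression ((6 ⊗ 1) ⊗ (6 ⊕ -1)) gives 6.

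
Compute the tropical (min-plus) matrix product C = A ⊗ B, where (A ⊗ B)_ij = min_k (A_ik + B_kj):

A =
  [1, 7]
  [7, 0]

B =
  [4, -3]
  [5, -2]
A ⊗ B =
  [5, -2]
  [5, -2]

Apply the min-plus product entry-by-entry:
  C[0][0] = min over k of (A[0][0] + B[0][0] = 1 + 4 = 5, A[0][1] + B[1][0] = 7 + 5 = 12) = 5 (attained at k = 0)
  C[0][1] = min over k of (A[0][0] + B[0][1] = 1 + -3 = -2, A[0][1] + B[1][1] = 7 + -2 = 5) = -2 (attained at k = 0)
  C[1][0] = min over k of (A[1][0] + B[0][0] = 7 + 4 = 11, A[1][1] + B[1][0] = 0 + 5 = 5) = 5 (attained at k = 1)
  C[1][1] = min over k of (A[1][0] + B[0][1] = 7 + -3 = 4, A[1][1] + B[1][1] = 0 + -2 = -2) = -2 (attained at k = 1)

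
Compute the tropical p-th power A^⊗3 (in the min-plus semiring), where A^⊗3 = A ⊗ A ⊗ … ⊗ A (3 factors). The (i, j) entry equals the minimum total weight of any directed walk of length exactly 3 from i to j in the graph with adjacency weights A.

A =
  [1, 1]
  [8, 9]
A^⊗3 =
  [3, 3]
  [10, 10]

Each entry (A^⊗3)_ij equals the minimum over all length-3 walks i = v_0 → v_1 → … → v_3 = j of Σ_t A[v_t][v_{t+1}]. For example, for (i, j) = (0, 1) we minimise over 4 possible intermediate vertex sequences; the minimum is 3, attained along the walk 0 → 0 → 0 → 1.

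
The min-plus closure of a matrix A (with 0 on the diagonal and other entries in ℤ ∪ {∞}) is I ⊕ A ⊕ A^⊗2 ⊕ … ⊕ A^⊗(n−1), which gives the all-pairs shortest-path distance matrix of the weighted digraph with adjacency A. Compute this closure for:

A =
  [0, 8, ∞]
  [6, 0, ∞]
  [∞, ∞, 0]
Closure =
  [0, 8, ∞]
  [6, 0, ∞]
  [∞, ∞, 0]

This is the Floyd-Warshall all-pairs shortest-path computation. For each intermediate vertex k = 0, 1, …, 2, update dist[i][j] ← min(dist[i][j], dist[i][k] + dist[k][j]). The final matrix gives, for each (i, j), the minimum total weight of any directed path from i to j (possibly empty when i = j).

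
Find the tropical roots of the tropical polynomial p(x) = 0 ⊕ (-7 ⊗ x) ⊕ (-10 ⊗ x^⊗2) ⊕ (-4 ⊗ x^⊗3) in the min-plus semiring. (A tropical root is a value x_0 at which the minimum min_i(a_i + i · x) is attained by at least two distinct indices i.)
Roots: {-6, 3, 7}

Each tropical root is a break point of the lower envelope of the lines y = a_i + i · x (there are 4 lines, with slopes 0, 1, ..., 3). Only the lines that attain the minimum somewhere contribute to roots; other lines are dominated. Here the surviving (envelope) indices are i = 3, i = 2, i = 1, i = 0.
Intersections between consecutive envelope lines give the roots: for adjacent envelope indices i < j the intersection is x = (a_i − a_j) / (j − i). Reading off the sorted break points: {-6, 3, 7}.
Verification: at each break x_0, at least two indices attain the minimum of min_i(a_i + i · x_0).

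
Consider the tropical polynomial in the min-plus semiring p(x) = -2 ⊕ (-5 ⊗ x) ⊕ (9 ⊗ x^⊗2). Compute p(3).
p(3) = -2

A tropical monomial a ⊗ x^⊗i evaluates to a + i · x. Evaluating each term at x = 3:
  Term 0 contributes -2 + 0 · 3 = -2
  Term 1 contributes -5 + 1 · 3 = -2
  Term 2 contributes 9 + 2 · 3 = 15
p(3) = ⊕ of these = min[-2, -2, 15] = -2.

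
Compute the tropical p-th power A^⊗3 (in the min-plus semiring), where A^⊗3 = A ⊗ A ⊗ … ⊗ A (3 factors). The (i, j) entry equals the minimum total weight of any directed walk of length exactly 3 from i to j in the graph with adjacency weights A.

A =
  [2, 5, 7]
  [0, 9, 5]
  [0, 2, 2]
A^⊗3 =
  [6, 9, 11]
  [4, 7, 9]
  [4, 6, 6]

Each entry (A^⊗3)_ij equals the minimum over all length-3 walks i = v_0 → v_1 → … → v_3 = j of Σ_t A[v_t][v_{t+1}]. For example, for (i, j) = (0, 2) we minimise over 9 possible intermediate vertex sequences; the minimum is 11, attained along the walk 0 → 0 → 0 → 2.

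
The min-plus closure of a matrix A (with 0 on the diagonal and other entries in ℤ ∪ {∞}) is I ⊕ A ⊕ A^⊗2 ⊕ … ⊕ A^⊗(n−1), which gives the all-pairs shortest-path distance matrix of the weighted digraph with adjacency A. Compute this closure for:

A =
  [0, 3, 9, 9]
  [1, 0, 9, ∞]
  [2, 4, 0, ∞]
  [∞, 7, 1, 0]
Closure =
  [0, 3, 9, 9]
  [1, 0, 9, 10]
  [2, 4, 0, 11]
  [3, 5, 1, 0]

This is the Floyd-Warshall all-pairs shortest-path computation. For each intermediate vertex k = 0, 1, …, 3, update dist[i][j] ← min(dist[i][j], dist[i][k] + dist[k][j]). The final matrix gives, for each (i, j), the minimum total weight of any directed path from i to j (possibly empty when i = j).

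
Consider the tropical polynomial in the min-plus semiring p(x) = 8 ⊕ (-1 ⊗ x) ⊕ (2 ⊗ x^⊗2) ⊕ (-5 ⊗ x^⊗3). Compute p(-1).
p(-1) = -8

A tropical monomial a ⊗ x^⊗i evaluates to a + i · x. Evaluating each term at x = -1:
  Term 0 contributes 8 + 0 · -1 = 8
  Term 1 contributes -1 + 1 · -1 = -2
  Term 2 contributes 2 + 2 · -1 = 0
  Term 3 contributes -5 + 3 · -1 = -8
p(-1) = ⊕ of these = min[8, -2, 0, -8] = -8.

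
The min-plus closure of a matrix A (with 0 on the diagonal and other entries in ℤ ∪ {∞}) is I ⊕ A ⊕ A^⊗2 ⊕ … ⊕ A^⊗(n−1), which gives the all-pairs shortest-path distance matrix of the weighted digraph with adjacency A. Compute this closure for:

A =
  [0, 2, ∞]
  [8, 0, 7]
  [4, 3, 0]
Closure =
  [0, 2, 9]
  [8, 0, 7]
  [4, 3, 0]

This is the Floyd-Warshall all-pairs shortest-path computation. For each intermediate vertex k = 0, 1, …, 2, update dist[i][j] ← min(dist[i][j], dist[i][k] + dist[k][j]). The final matrix gives, for each (i, j), the minimum total weight of any directed path from i to j (possibly empty when i = j).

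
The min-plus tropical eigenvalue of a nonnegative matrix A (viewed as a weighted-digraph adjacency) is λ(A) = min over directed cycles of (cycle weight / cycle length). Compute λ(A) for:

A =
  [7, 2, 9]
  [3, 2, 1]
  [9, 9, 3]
λ(A) = 2

Enumerate directed cycles and compute their means (weight / length). Sample:
  cycle 0 → 0: weight = 7, length = 1, mean = 7/1 ≈ 7.000
  cycle 1 → 1: weight = 2, length = 1, mean = 2/1 ≈ 2.000
  cycle 2 → 2: weight = 3, length = 1, mean = 3/1 ≈ 3.000
  cycle 0 → 1 → 0: weight = 5, length = 2, mean = 5/2 ≈ 2.500
  cycle 0 → 2 → 0: weight = 18, length = 2, mean = 18/2 ≈ 9.000
  cycle 1 → 0 → 1: weight = 5, length = 2, mean = 5/2 ≈ 2.500
Minimum mean = 2.000, attained e.g. along the cycle 1 → 1 with weight 2 and length 1. So λ(A) = 2/1 = 2.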